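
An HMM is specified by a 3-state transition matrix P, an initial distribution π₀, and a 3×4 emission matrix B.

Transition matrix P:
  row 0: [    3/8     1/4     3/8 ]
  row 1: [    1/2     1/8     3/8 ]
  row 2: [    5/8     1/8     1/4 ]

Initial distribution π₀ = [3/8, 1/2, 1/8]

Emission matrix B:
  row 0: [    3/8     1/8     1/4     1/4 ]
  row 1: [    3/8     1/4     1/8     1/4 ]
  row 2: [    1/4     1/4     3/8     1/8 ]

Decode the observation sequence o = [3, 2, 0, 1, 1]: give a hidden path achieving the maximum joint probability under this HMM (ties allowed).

t=0: δ = [9.375e-02, 1.250e-01, 1.562e-02]  (obs o_0=3)
t=1: δ = [1.562e-02, 2.930e-03, 1.758e-02]  ψ = [1, 0, 1]  (obs o_1=2)
t=2: δ = [4.120e-03, 1.465e-03, 1.465e-03]  ψ = [2, 0, 0]  (obs o_2=0)
t=3: δ = [1.931e-04, 2.575e-04, 3.862e-04]  ψ = [0, 0, 0]  (obs o_3=1)
t=4: δ = [3.017e-05, 1.207e-05, 2.414e-05]  ψ = [2, 0, 1]  (obs o_4=1)
backtrack: best end state = 0; path = [1, 2, 0, 2, 0]

path = [1, 2, 0, 2, 0]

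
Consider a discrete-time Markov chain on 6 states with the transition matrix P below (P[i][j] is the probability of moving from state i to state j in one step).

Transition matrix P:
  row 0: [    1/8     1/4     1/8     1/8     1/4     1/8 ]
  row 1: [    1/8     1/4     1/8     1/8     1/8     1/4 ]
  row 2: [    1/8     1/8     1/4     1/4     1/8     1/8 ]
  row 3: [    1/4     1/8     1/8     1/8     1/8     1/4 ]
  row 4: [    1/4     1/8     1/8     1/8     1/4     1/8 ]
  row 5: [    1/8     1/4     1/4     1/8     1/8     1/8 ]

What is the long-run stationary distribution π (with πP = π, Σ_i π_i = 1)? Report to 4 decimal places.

π = [0.1640, 0.1901, 0.1667, 0.1458, 0.1663, 0.1670]

Balance equations π_j = Σ_i π_i·P[i][j]:
  π_0 = 1/8·π_0 + 1/8·π_1 + 1/8·π_2 + 1/4·π_3 + 1/4·π_4 + 1/8·π_5
  π_1 = 1/4·π_0 + 1/4·π_1 + 1/8·π_2 + 1/8·π_3 + 1/8·π_4 + 1/4·π_5
  π_2 = 1/8·π_0 + 1/8·π_1 + 1/4·π_2 + 1/8·π_3 + 1/8·π_4 + 1/4·π_5
  π_3 = 1/8·π_0 + 1/8·π_1 + 1/4·π_2 + 1/8·π_3 + 1/8·π_4 + 1/8·π_5
  π_4 = 1/4·π_0 + 1/8·π_1 + 1/8·π_2 + 1/8·π_3 + 1/4·π_4 + 1/8·π_5
  normalize: π_0 + π_1 + π_2 + π_3 + π_4 + π_5 = 1
Solving the linear system gives exactly π = [165/1006, 1339/7042, 587/3521, 1027/7042, 1171/7042, 84/503].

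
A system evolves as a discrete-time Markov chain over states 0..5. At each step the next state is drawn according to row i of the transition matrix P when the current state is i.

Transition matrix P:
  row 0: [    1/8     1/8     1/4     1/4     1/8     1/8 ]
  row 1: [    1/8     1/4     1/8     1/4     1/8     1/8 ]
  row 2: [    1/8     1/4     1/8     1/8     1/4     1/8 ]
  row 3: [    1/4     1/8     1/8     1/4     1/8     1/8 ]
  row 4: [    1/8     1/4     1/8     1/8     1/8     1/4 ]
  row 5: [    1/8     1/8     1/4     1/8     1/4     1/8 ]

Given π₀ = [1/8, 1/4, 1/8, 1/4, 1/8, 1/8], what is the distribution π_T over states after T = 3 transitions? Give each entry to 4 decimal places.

t=0: π = [0.1250, 0.2500, 0.1250, 0.2500, 0.1250, 0.1250]
t=1: π = [0.1563, 0.1875, 0.1563, 0.2031, 0.1563, 0.1406]
t=2: π = [0.1504, 0.1875, 0.1621, 0.1934, 0.1621, 0.1445]
t=3: π = [0.1492, 0.1890, 0.1619, 0.1914, 0.1633, 0.1453]

π = [0.1492, 0.1890, 0.1619, 0.1914, 0.1633, 0.1453]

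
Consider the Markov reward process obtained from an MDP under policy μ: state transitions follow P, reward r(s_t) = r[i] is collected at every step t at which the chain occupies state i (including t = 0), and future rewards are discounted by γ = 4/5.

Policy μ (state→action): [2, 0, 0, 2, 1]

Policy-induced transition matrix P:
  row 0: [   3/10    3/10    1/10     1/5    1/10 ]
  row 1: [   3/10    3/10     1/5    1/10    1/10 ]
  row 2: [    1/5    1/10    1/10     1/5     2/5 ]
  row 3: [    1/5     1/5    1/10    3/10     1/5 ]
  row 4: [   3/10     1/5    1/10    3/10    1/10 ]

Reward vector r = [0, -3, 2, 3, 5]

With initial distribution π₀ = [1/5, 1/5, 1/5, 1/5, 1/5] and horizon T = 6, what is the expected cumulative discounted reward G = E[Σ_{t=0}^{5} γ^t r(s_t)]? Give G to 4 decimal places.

G = 4.1467

t=0: π = [0.2000, 0.2000, 0.2000, 0.2000, 0.2000], E[r] = 1.4000, γ^t·E[r] = 1.400000, running G = 1.400000
t=1: π = [0.2600, 0.2200, 0.1200, 0.2200, 0.1800], E[r] = 1.1400, γ^t·E[r] = 0.912000, running G = 2.312000
t=2: π = [0.2660, 0.2360, 0.1220, 0.2180, 0.1580], E[r] = 0.9800, γ^t·E[r] = 0.627200, running G = 2.939200
t=3: π = [0.2660, 0.2380, 0.1236, 0.2140, 0.1584], E[r] = 0.9672, γ^t·E[r] = 0.495206, running G = 3.434406
t=4: π = [0.2662, 0.2380, 0.1238, 0.2134, 0.1585], E[r] = 0.9662, γ^t·E[r] = 0.395756, running G = 3.830162
t=5: π = [0.2663, 0.2380, 0.1238, 0.2134, 0.1585], E[r] = 0.9660, γ^t·E[r] = 0.316555, running G = 4.146717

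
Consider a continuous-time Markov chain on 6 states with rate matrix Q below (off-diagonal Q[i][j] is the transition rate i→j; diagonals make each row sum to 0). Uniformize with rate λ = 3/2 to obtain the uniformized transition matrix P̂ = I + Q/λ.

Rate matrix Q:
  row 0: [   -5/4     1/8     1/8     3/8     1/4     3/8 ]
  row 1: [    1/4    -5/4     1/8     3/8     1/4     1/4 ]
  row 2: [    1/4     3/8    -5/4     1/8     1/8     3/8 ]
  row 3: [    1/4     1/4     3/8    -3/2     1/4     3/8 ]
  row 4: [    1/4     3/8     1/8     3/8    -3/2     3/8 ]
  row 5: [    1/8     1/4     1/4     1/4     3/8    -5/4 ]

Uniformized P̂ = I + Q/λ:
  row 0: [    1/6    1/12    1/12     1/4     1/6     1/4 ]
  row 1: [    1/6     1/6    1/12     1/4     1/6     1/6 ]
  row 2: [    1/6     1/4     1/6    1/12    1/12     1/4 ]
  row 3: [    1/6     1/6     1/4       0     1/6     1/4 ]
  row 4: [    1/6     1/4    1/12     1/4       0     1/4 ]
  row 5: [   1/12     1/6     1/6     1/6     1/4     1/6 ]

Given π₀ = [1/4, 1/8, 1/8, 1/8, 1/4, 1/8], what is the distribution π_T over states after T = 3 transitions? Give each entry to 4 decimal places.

π = [0.1487, 0.1793, 0.1406, 0.1672, 0.1469, 0.2174]

t=0: π = [0.2500, 0.1250, 0.1250, 0.1250, 0.2500, 0.1250]
t=1: π = [0.1563, 0.1771, 0.1250, 0.1875, 0.1250, 0.2292]
t=2: π = [0.1476, 0.1745, 0.1441, 0.1632, 0.1545, 0.2161]
t=3: π = [0.1487, 0.1793, 0.1406, 0.1672, 0.1469, 0.2174]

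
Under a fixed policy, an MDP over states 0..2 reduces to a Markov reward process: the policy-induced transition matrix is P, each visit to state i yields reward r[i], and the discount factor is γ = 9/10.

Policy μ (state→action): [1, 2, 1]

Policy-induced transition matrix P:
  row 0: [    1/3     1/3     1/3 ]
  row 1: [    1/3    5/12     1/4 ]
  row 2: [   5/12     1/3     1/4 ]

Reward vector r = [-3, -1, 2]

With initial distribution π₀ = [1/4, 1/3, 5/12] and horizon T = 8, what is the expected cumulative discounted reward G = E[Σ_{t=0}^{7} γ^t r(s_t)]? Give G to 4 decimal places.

t=0: π = [0.2500, 0.3333, 0.4167], E[r] = -0.2500, γ^t·E[r] = -0.250000, running G = -0.250000
t=1: π = [0.3681, 0.3611, 0.2708], E[r] = -0.9236, γ^t·E[r] = -0.831250, running G = -1.081250
t=2: π = [0.3559, 0.3634, 0.2807], E[r] = -0.8698, γ^t·E[r] = -0.704531, running G = -1.785781
t=3: π = [0.3567, 0.3636, 0.2797], E[r] = -0.8745, γ^t·E[r] = -0.637488, running G = -2.423270
t=4: π = [0.3566, 0.3636, 0.2797], E[r] = -0.8741, γ^t·E[r] = -0.573494, running G = -2.996764
t=5: π = [0.3566, 0.3636, 0.2797], E[r] = -0.8741, γ^t·E[r] = -0.516164, running G = -3.512928
t=6: π = [0.3566, 0.3636, 0.2797], E[r] = -0.8741, γ^t·E[r] = -0.464546, running G = -3.977474
t=7: π = [0.3566, 0.3636, 0.2797], E[r] = -0.8741, γ^t·E[r] = -0.418092, running G = -4.395566

G = -4.3956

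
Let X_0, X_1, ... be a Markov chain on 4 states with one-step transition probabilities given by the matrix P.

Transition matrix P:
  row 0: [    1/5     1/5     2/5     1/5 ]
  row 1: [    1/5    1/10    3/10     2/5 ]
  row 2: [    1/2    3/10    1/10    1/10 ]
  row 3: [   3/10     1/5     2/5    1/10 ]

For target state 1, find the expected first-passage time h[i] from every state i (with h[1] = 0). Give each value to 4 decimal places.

h = [4.3333, 0.0000, 4.0000, 4.3333]

First-step conditioning: h[1] = 0; for i ≠ 1, h[i] = 1 + Σ_k P[i][k]·h[k].
  h[0] = 1 + 1/5·h[0] + 2/5·h[2] + 1/5·h[3]
  h[2] = 1 + 1/2·h[0] + 1/10·h[2] + 1/10·h[3]
  h[3] = 1 + 3/10·h[0] + 2/5·h[2] + 1/10·h[3]
Solving the 3×3 linear system over states ≠ 1 gives exactly h = [13/3, 0, 4, 13/3] (h[1] = 0 is the target).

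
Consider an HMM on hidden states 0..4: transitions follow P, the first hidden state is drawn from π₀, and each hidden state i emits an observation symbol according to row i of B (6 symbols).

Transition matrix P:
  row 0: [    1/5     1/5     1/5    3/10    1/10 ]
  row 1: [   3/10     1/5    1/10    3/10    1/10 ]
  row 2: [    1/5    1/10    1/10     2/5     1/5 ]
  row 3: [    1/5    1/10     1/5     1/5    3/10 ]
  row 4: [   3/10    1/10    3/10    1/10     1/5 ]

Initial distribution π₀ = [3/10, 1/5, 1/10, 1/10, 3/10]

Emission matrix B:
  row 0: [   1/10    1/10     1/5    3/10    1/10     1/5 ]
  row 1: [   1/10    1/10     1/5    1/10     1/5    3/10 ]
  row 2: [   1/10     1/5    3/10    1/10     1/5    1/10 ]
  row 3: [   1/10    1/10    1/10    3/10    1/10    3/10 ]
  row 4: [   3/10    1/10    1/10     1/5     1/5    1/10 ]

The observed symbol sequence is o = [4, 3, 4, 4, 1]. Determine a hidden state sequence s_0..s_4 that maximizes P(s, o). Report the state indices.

path = [4, 0, 3, 4, 2]

t=0: δ = [3.000e-02, 4.000e-02, 2.000e-02, 1.000e-02, 6.000e-02]  (obs o_0=4)
t=1: δ = [5.400e-03, 8.000e-04, 1.800e-03, 3.600e-03, 2.400e-03]  ψ = [4, 1, 4, 1, 4]  (obs o_1=3)
t=2: δ = [1.080e-04, 2.160e-04, 2.160e-04, 1.620e-04, 2.160e-04]  ψ = [0, 0, 0, 0, 3]  (obs o_2=4)
t=3: δ = [6.480e-06, 8.640e-06, 1.296e-05, 8.640e-06, 9.720e-06]  ψ = [1, 1, 4, 2, 3]  (obs o_3=4)
t=4: δ = [2.916e-07, 1.728e-07, 5.832e-07, 5.184e-07, 2.592e-07]  ψ = [4, 1, 4, 2, 2]  (obs o_4=1)
backtrack: best end state = 2; path = [4, 0, 3, 4, 2]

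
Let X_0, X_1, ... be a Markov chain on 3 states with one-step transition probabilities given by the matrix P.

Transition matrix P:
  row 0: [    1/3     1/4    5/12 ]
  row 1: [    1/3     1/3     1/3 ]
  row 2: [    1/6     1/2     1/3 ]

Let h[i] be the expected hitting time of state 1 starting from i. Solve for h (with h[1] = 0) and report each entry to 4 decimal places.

First-step conditioning: h[1] = 0; for i ≠ 1, h[i] = 1 + Σ_k P[i][k]·h[k].
  h[0] = 1 + 1/3·h[0] + 5/12·h[2]
  h[2] = 1 + 1/6·h[0] + 1/3·h[2]
Solving the 2×2 linear system over states ≠ 1 gives exactly h = [26/9, 0, 20/9] (h[1] = 0 is the target).

h = [2.8889, 0.0000, 2.2222]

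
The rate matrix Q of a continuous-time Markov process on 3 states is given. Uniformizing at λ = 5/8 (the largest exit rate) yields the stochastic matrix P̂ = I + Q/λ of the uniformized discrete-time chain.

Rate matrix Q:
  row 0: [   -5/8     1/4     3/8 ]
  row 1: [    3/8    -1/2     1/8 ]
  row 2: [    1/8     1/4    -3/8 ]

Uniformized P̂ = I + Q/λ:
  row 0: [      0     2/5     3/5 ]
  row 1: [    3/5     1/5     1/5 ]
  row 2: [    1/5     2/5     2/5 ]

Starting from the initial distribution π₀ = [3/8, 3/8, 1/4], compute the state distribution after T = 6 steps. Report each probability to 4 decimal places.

t=0: π = [0.3750, 0.3750, 0.2500]
t=1: π = [0.2750, 0.3250, 0.4000]
t=2: π = [0.2750, 0.3350, 0.3900]
t=3: π = [0.2790, 0.3330, 0.3880]
t=4: π = [0.2774, 0.3334, 0.3892]
t=5: π = [0.2779, 0.3333, 0.3888]
t=6: π = [0.2778, 0.3333, 0.3889]

π = [0.2778, 0.3333, 0.3889]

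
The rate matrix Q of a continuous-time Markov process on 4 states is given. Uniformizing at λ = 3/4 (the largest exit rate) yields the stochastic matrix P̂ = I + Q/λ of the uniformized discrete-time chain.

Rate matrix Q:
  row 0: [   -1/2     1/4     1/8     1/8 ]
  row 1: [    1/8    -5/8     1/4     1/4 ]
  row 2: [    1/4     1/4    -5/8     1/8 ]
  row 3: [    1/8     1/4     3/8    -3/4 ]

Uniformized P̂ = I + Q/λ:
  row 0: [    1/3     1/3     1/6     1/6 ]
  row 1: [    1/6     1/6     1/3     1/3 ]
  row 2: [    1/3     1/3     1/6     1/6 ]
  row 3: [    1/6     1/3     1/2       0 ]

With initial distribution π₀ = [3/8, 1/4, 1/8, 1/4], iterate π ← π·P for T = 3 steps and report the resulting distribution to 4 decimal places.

π = [0.2546, 0.2859, 0.2766, 0.1829]

t=0: π = [0.3750, 0.2500, 0.1250, 0.2500]
t=1: π = [0.2500, 0.2917, 0.2917, 0.1667]
t=2: π = [0.2569, 0.2847, 0.2708, 0.1875]
t=3: π = [0.2546, 0.2859, 0.2766, 0.1829]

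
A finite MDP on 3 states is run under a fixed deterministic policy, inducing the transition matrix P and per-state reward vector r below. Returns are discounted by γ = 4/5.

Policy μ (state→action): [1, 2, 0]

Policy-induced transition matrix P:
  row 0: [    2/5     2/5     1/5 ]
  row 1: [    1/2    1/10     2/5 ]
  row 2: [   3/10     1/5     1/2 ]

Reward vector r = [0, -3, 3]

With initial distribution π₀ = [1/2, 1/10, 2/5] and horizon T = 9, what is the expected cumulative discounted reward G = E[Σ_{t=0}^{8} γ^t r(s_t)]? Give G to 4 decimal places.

t=0: π = [0.5000, 0.1000, 0.4000], E[r] = 0.9000, γ^t·E[r] = 0.900000, running G = 0.900000
t=1: π = [0.3700, 0.2900, 0.3400], E[r] = 0.1500, γ^t·E[r] = 0.120000, running G = 1.020000
t=2: π = [0.3950, 0.2450, 0.3600], E[r] = 0.3450, γ^t·E[r] = 0.220800, running G = 1.240800
t=3: π = [0.3885, 0.2545, 0.3570], E[r] = 0.3075, γ^t·E[r] = 0.157440, running G = 1.398240
t=4: π = [0.3898, 0.2523, 0.3580], E[r] = 0.3173, γ^t·E[r] = 0.129946, running G = 1.528186
t=5: π = [0.3894, 0.2527, 0.3579], E[r] = 0.3154, γ^t·E[r] = 0.103342, running G = 1.631528
t=6: π = [0.3895, 0.2526, 0.3579], E[r] = 0.3159, γ^t·E[r] = 0.082801, running G = 1.714329
t=7: π = [0.3895, 0.2526, 0.3579], E[r] = 0.3158, γ^t·E[r] = 0.066222, running G = 1.780551
t=8: π = [0.3895, 0.2526, 0.3579], E[r] = 0.3158, γ^t·E[r] = 0.052981, running G = 1.833532

G = 1.8335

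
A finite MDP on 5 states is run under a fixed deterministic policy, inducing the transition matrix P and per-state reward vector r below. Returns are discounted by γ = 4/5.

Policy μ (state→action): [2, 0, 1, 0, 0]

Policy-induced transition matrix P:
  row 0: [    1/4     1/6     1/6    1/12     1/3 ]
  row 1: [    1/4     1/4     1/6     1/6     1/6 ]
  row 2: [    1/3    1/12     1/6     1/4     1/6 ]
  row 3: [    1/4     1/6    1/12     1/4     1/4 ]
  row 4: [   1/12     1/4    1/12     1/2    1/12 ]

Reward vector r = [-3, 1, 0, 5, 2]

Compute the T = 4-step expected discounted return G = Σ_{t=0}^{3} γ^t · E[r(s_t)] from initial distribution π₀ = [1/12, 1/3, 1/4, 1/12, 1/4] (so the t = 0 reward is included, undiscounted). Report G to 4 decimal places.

G = 3.2586

t=0: π = [0.0833, 0.3333, 0.2500, 0.0833, 0.2500], E[r] = 1.0000, γ^t·E[r] = 1.000000, running G = 1.000000
t=1: π = [0.2292, 0.1944, 0.1389, 0.2708, 0.1667], E[r] = 1.1944, γ^t·E[r] = 0.955556, running G = 1.955556
t=2: π = [0.2338, 0.1852, 0.1302, 0.2373, 0.2135], E[r] = 1.0972, γ^t·E[r] = 0.702222, running G = 2.657778
t=3: π = [0.2253, 0.1890, 0.1291, 0.2490, 0.2076], E[r] = 1.1734, γ^t·E[r] = 0.600790, running G = 3.258568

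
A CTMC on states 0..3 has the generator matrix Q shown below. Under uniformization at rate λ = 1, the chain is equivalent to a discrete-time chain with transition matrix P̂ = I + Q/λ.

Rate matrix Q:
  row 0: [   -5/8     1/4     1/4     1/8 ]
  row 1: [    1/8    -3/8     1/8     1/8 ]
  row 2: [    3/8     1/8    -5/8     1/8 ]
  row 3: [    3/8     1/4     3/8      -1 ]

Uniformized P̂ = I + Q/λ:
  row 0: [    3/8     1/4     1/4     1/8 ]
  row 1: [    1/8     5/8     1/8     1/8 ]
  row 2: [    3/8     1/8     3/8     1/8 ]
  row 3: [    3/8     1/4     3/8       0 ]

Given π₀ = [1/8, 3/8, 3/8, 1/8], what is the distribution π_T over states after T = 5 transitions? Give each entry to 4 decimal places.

π = [0.2878, 0.3493, 0.2518, 0.1111]

t=0: π = [0.1250, 0.3750, 0.3750, 0.1250]
t=1: π = [0.2813, 0.3438, 0.2656, 0.1094]
t=2: π = [0.2891, 0.3457, 0.2539, 0.1113]
t=3: π = [0.2886, 0.3479, 0.2524, 0.1111]
t=4: π = [0.2880, 0.3489, 0.2520, 0.1111]
t=5: π = [0.2878, 0.3493, 0.2518, 0.1111]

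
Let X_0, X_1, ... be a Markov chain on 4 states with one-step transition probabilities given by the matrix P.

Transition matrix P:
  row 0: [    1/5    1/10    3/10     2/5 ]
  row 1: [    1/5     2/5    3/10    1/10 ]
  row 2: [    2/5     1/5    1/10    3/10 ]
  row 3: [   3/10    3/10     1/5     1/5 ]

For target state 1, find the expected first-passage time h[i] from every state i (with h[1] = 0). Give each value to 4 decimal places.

First-step conditioning: h[1] = 0; for i ≠ 1, h[i] = 1 + Σ_k P[i][k]·h[k].
  h[0] = 1 + 1/5·h[0] + 3/10·h[2] + 2/5·h[3]
  h[2] = 1 + 2/5·h[0] + 1/10·h[2] + 3/10·h[3]
  h[3] = 1 + 3/10·h[0] + 1/5·h[2] + 1/5·h[3]
Solving the 3×3 linear system over states ≠ 1 gives exactly h = [286/53, 0, 266/53, 240/53] (h[1] = 0 is the target).

h = [5.3962, 0.0000, 5.0189, 4.5283]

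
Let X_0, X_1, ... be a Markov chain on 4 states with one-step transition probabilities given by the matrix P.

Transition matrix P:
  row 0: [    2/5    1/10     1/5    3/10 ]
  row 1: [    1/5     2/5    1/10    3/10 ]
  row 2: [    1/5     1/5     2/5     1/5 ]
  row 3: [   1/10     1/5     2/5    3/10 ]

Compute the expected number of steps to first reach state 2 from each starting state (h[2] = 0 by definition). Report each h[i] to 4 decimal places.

First-step conditioning: h[2] = 0; for i ≠ 2, h[i] = 1 + Σ_k P[i][k]·h[k].
  h[0] = 1 + 2/5·h[0] + 1/10·h[1] + 3/10·h[3]
  h[1] = 1 + 1/5·h[0] + 2/5·h[1] + 3/10·h[3]
  h[3] = 1 + 1/10·h[0] + 1/5·h[1] + 3/10·h[3]
Solving the 3×3 linear system over states ≠ 2 gives exactly h = [700/169, 800/169, 0, 570/169] (h[2] = 0 is the target).

h = [4.1420, 4.7337, 0.0000, 3.3728]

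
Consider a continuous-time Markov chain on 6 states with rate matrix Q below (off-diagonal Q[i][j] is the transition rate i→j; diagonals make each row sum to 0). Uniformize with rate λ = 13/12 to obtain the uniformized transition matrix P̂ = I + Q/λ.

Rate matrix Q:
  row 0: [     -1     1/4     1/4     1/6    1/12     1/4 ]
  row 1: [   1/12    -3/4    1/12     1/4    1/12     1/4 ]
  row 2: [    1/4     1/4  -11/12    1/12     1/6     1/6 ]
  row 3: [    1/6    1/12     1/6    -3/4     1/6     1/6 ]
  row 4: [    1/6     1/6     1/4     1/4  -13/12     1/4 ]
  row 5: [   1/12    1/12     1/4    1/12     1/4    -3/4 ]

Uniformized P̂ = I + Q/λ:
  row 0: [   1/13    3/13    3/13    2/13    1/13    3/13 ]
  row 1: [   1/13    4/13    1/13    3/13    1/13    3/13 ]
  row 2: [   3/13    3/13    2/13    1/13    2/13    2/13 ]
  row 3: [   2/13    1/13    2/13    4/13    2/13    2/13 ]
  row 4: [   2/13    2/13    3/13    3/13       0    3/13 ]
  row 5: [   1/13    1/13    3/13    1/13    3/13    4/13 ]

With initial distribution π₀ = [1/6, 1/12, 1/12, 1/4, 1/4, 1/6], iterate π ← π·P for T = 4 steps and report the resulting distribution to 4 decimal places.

t=0: π = [0.1667, 0.0833, 0.0833, 0.2500, 0.2500, 0.1667]
t=1: π = [0.1282, 0.1538, 0.1923, 0.1987, 0.1090, 0.2179]
t=2: π = [0.1302, 0.1701, 0.1770, 0.1731, 0.1321, 0.2175]
t=3: π = [0.1276, 0.1736, 0.1777, 0.1734, 0.1271, 0.2206]
t=4: π = [0.1274, 0.1737, 0.1771, 0.1730, 0.1281, 0.2207]

π = [0.1274, 0.1737, 0.1771, 0.1730, 0.1281, 0.2207]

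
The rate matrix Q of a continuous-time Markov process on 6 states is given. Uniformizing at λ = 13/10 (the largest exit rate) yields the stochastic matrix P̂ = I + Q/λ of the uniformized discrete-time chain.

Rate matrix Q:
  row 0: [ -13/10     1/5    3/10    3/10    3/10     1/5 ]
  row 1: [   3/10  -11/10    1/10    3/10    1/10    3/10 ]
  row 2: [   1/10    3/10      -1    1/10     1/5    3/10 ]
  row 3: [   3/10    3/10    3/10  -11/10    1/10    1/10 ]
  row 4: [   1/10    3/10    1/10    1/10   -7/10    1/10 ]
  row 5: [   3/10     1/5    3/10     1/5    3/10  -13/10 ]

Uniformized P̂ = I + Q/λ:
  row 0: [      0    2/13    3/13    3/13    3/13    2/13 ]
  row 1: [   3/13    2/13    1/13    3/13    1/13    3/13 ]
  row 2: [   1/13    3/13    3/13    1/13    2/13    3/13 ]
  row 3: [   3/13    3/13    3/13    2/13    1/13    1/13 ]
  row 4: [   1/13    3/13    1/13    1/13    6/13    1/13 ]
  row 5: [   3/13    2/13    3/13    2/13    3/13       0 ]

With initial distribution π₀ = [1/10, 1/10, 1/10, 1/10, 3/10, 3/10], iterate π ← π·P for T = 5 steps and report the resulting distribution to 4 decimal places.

π = [0.1398, 0.1948, 0.1677, 0.1501, 0.2145, 0.1331]

t=0: π = [0.1000, 0.1000, 0.1000, 0.1000, 0.3000, 0.3000]
t=1: π = [0.1462, 0.1923, 0.1692, 0.1385, 0.2615, 0.0923]
t=2: π = [0.1308, 0.1976, 0.1609, 0.1467, 0.2272, 0.1367]
t=3: π = [0.1409, 0.1950, 0.1654, 0.1492, 0.2178, 0.1316]
t=4: π = [0.1393, 0.1948, 0.1673, 0.1502, 0.2154, 0.1331]
t=5: π = [0.1398, 0.1948, 0.1677, 0.1501, 0.2145, 0.1331]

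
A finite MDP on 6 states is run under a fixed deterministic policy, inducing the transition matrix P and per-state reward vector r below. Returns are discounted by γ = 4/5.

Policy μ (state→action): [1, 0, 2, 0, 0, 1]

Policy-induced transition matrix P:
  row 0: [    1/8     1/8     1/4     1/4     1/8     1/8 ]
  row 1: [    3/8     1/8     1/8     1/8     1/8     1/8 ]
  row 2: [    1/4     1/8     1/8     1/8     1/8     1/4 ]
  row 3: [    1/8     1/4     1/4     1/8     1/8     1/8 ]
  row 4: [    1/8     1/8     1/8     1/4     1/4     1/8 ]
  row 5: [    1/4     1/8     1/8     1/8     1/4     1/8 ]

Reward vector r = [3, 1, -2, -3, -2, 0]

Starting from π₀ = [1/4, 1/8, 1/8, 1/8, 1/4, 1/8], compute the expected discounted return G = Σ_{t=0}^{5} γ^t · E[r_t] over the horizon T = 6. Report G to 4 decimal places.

G = -1.5048

t=0: π = [0.2500, 0.1250, 0.1250, 0.1250, 0.2500, 0.1250], E[r] = -0.2500, γ^t·E[r] = -0.250000, running G = -0.250000
t=1: π = [0.1875, 0.1406, 0.1719, 0.1875, 0.1719, 0.1406], E[r] = -0.5469, γ^t·E[r] = -0.437500, running G = -0.687500
t=2: π = [0.1992, 0.1484, 0.1719, 0.1699, 0.1641, 0.1465], E[r] = -0.4355, γ^t·E[r] = -0.278750, running G = -0.966250
t=3: π = [0.2019, 0.1462, 0.1711, 0.1704, 0.1638, 0.1465], E[r] = -0.4292, γ^t·E[r] = -0.219750, running G = -1.186000
t=4: π = [0.2013, 0.1463, 0.1715, 0.1707, 0.1638, 0.1464], E[r] = -0.4327, γ^t·E[r] = -0.177238, running G = -1.363238
t=5: π = [0.2013, 0.1463, 0.1715, 0.1706, 0.1638, 0.1464], E[r] = -0.4321, γ^t·E[r] = -0.141605, running G = -1.504843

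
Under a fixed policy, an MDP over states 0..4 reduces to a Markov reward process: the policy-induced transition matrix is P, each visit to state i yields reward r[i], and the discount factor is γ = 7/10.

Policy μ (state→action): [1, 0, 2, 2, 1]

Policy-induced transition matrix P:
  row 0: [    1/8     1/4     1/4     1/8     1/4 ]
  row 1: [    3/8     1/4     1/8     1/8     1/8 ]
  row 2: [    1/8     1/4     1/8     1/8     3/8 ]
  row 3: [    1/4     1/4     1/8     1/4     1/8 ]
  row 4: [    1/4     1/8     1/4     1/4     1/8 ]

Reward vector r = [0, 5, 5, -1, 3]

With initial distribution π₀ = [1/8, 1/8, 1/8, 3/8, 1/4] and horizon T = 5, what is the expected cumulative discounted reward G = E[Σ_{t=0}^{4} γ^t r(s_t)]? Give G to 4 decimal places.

t=0: π = [0.1250, 0.1250, 0.1250, 0.3750, 0.2500], E[r] = 1.6250, γ^t·E[r] = 1.625000, running G = 1.625000
t=1: π = [0.2344, 0.2188, 0.1719, 0.2031, 0.1719], E[r] = 2.2656, γ^t·E[r] = 1.585938, running G = 3.210938
t=2: π = [0.2266, 0.2285, 0.1758, 0.1719, 0.1973], E[r] = 2.4414, γ^t·E[r] = 1.196289, running G = 4.407227
t=3: π = [0.2283, 0.2253, 0.1780, 0.1711, 0.1973], E[r] = 2.4373, γ^t·E[r] = 0.835979, running G = 5.243205
t=4: π = [0.2274, 0.2253, 0.1782, 0.1711, 0.1980], E[r] = 2.4407, γ^t·E[r] = 0.586013, running G = 5.829218

G = 5.8292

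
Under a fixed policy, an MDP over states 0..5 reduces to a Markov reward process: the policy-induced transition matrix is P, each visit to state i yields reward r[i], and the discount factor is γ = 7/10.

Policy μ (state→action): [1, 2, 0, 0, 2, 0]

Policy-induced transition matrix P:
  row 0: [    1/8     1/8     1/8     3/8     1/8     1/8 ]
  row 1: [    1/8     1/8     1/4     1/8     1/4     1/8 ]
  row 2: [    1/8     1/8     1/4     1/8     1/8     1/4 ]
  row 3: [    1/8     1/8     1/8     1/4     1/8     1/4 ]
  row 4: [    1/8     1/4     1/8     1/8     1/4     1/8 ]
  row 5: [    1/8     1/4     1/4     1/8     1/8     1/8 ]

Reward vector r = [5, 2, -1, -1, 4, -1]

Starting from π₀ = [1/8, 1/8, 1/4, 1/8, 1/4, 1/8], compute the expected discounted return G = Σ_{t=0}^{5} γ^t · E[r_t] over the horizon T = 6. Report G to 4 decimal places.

G = 3.5143

t=0: π = [0.1250, 0.1250, 0.2500, 0.1250, 0.2500, 0.1250], E[r] = 1.3750, γ^t·E[r] = 1.375000, running G = 1.375000
t=1: π = [0.1250, 0.1719, 0.1875, 0.1719, 0.1719, 0.1719], E[r] = 1.1250, γ^t·E[r] = 0.787500, running G = 2.162500
t=2: π = [0.1250, 0.1680, 0.1914, 0.1777, 0.1680, 0.1699], E[r] = 1.0938, γ^t·E[r] = 0.535938, running G = 2.698438
t=3: π = [0.1250, 0.1672, 0.1912, 0.1785, 0.1670, 0.1711], E[r] = 1.0867, γ^t·E[r] = 0.372728, running G = 3.071165
t=4: π = [0.1250, 0.1673, 0.1912, 0.1786, 0.1668, 0.1712], E[r] = 1.0857, γ^t·E[r] = 0.260675, running G = 3.331840
t=5: π = [0.1250, 0.1672, 0.1912, 0.1786, 0.1668, 0.1712], E[r] = 1.0855, γ^t·E[r] = 0.182444, running G = 3.514284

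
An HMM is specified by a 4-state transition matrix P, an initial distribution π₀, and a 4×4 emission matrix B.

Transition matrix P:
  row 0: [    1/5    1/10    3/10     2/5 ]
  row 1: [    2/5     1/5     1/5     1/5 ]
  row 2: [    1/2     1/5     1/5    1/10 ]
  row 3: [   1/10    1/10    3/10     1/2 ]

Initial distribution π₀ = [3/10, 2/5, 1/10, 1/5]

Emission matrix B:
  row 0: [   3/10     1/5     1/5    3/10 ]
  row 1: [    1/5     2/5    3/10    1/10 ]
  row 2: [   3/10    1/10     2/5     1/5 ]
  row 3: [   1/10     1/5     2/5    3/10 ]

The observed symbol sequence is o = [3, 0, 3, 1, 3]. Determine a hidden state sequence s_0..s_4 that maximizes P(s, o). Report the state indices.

path = [0, 2, 0, 3, 3]

t=0: δ = [9.000e-02, 4.000e-02, 2.000e-02, 6.000e-02]  (obs o_0=3)
t=1: δ = [5.400e-03, 1.800e-03, 8.100e-03, 3.600e-03]  ψ = [0, 0, 0, 0]  (obs o_1=0)
t=2: δ = [1.215e-03, 1.620e-04, 3.240e-04, 6.480e-04]  ψ = [2, 2, 0, 0]  (obs o_2=3)
t=3: δ = [4.860e-05, 4.860e-05, 3.645e-05, 9.720e-05]  ψ = [0, 0, 0, 0]  (obs o_3=1)
t=4: δ = [5.832e-06, 9.720e-07, 5.832e-06, 1.458e-05]  ψ = [1, 1, 3, 3]  (obs o_4=3)
backtrack: best end state = 3; path = [0, 2, 0, 3, 3]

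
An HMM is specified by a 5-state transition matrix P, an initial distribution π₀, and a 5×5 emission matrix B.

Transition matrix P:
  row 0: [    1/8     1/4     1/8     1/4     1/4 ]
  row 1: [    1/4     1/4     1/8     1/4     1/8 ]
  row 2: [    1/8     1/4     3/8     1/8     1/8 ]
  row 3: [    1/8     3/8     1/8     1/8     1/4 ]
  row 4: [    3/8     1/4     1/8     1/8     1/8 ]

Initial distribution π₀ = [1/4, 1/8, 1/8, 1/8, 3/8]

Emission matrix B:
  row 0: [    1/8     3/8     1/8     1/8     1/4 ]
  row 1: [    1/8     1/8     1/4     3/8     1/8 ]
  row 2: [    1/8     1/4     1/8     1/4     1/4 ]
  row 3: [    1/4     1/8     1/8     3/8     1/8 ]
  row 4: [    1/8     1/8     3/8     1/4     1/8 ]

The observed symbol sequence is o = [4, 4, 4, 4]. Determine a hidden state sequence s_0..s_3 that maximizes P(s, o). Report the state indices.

path = [2, 2, 2, 2]

t=0: δ = [6.250e-02, 1.562e-02, 3.125e-02, 1.562e-02, 4.688e-02]  (obs o_0=4)
t=1: δ = [4.395e-03, 1.953e-03, 2.930e-03, 1.953e-03, 1.953e-03]  ψ = [4, 0, 2, 0, 0]  (obs o_1=4)
t=2: δ = [1.831e-04, 1.373e-04, 2.747e-04, 1.373e-04, 1.373e-04]  ψ = [4, 0, 2, 0, 0]  (obs o_2=4)
t=3: δ = [1.287e-05, 8.583e-06, 2.575e-05, 5.722e-06, 5.722e-06]  ψ = [4, 2, 2, 0, 0]  (obs o_3=4)
backtrack: best end state = 2; path = [2, 2, 2, 2]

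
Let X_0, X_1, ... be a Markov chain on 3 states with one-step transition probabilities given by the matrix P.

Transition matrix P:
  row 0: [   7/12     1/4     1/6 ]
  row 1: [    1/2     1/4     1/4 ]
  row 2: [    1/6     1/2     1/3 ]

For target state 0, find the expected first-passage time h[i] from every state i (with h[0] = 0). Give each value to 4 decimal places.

h = [0.0000, 2.4444, 3.3333]

First-step conditioning: h[0] = 0; for i ≠ 0, h[i] = 1 + Σ_k P[i][k]·h[k].
  h[1] = 1 + 1/4·h[1] + 1/4·h[2]
  h[2] = 1 + 1/2·h[1] + 1/3·h[2]
Solving the 2×2 linear system over states ≠ 0 gives exactly h = [0, 22/9, 10/3] (h[0] = 0 is the target).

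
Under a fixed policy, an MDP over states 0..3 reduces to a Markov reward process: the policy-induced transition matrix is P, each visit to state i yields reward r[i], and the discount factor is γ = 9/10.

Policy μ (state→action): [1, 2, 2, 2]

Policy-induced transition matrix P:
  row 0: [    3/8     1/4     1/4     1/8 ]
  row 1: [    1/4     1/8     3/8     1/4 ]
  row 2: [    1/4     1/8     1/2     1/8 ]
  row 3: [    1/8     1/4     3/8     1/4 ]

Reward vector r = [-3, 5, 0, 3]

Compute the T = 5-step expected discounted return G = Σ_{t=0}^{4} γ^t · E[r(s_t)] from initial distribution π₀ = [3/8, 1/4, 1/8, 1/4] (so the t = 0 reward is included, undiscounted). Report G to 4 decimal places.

G = 2.9622

t=0: π = [0.3750, 0.2500, 0.1250, 0.2500], E[r] = 0.8750, γ^t·E[r] = 0.875000, running G = 0.875000
t=1: π = [0.2656, 0.2031, 0.3438, 0.1875], E[r] = 0.7813, γ^t·E[r] = 0.703125, running G = 1.578125
t=2: π = [0.2598, 0.1816, 0.3848, 0.1738], E[r] = 0.6504, γ^t·E[r] = 0.526816, running G = 2.104941
t=3: π = [0.2607, 0.1792, 0.3906, 0.1694], E[r] = 0.6221, γ^t·E[r] = 0.453489, running G = 2.558431
t=4: π = [0.2614, 0.1788, 0.3912, 0.1686], E[r] = 0.6154, γ^t·E[r] = 0.403735, running G = 2.962166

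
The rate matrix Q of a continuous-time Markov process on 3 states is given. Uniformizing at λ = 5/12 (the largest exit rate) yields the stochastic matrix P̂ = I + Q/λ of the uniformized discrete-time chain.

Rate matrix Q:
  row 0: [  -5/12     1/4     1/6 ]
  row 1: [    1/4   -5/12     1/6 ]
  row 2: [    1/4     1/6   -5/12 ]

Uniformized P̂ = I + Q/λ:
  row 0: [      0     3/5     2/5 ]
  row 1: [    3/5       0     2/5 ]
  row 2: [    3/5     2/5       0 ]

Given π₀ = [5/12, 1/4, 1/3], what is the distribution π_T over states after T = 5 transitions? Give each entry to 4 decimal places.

t=0: π = [0.4167, 0.2500, 0.3333]
t=1: π = [0.3500, 0.3833, 0.2667]
t=2: π = [0.3900, 0.3167, 0.2933]
t=3: π = [0.3660, 0.3513, 0.2827]
t=4: π = [0.3804, 0.3327, 0.2869]
t=5: π = [0.3718, 0.3430, 0.2852]

π = [0.3718, 0.3430, 0.2852]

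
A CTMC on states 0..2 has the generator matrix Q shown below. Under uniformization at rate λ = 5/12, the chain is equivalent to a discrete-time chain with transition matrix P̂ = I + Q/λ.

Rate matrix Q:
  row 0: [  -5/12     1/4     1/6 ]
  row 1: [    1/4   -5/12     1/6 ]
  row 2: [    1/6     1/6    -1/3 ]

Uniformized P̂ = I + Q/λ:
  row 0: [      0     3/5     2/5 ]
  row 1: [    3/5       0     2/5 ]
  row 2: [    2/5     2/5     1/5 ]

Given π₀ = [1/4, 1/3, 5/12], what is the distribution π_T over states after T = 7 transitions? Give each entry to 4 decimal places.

t=0: π = [0.2500, 0.3333, 0.4167]
t=1: π = [0.3667, 0.3167, 0.3167]
t=2: π = [0.3167, 0.3467, 0.3367]
t=3: π = [0.3427, 0.3247, 0.3327]
t=4: π = [0.3279, 0.3387, 0.3335]
t=5: π = [0.3366, 0.3301, 0.3333]
t=6: π = [0.3314, 0.3353, 0.3333]
t=7: π = [0.3345, 0.3322, 0.3333]

π = [0.3345, 0.3322, 0.3333]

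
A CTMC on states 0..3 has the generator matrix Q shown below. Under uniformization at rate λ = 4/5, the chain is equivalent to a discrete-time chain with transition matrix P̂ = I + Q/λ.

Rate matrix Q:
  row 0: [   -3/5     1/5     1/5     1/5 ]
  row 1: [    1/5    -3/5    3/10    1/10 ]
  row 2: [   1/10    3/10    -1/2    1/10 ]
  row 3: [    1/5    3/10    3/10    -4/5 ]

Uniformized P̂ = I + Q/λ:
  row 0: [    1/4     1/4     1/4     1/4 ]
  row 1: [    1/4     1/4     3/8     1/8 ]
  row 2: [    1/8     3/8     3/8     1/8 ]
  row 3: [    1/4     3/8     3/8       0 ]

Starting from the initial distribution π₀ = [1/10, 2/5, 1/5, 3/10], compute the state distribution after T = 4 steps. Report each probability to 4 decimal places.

t=0: π = [0.1000, 0.4000, 0.2000, 0.3000]
t=1: π = [0.2250, 0.3125, 0.3625, 0.1000]
t=2: π = [0.2047, 0.3078, 0.3469, 0.1406]
t=3: π = [0.2066, 0.3109, 0.3494, 0.1330]
t=4: π = [0.2063, 0.3103, 0.3492, 0.1342]

π = [0.2063, 0.3103, 0.3492, 0.1342]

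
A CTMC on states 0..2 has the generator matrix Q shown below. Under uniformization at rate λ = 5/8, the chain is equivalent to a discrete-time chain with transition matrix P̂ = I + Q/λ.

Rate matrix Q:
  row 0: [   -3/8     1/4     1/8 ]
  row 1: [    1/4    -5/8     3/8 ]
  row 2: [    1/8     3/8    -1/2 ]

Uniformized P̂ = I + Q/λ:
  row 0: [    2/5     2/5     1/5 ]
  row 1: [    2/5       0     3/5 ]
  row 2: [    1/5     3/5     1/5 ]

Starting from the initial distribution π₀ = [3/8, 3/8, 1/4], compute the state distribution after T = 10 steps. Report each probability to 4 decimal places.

π = [0.3333, 0.3335, 0.3332]

t=0: π = [0.3750, 0.3750, 0.2500]
t=1: π = [0.3500, 0.3000, 0.3500]
t=2: π = [0.3300, 0.3500, 0.3200]
t=3: π = [0.3360, 0.3240, 0.3400]
t=4: π = [0.3320, 0.3384, 0.3296]
t=5: π = [0.3341, 0.3306, 0.3354]
t=6: π = [0.3329, 0.3348, 0.3322]
t=7: π = [0.3336, 0.3325, 0.3339]
t=8: π = [0.3332, 0.3338, 0.3330]
t=9: π = [0.3334, 0.3331, 0.3335]
t=10: π = [0.3333, 0.3335, 0.3332]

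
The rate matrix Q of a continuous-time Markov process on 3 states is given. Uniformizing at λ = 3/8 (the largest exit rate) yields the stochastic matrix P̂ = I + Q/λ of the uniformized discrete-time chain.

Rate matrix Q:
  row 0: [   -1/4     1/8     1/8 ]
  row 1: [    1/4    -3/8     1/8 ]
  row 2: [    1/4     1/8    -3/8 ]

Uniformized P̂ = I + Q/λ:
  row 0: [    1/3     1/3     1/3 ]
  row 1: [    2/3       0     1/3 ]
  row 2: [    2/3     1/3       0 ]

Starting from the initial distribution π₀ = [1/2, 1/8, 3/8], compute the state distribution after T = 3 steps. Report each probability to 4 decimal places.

π = [0.5000, 0.2546, 0.2454]

t=0: π = [0.5000, 0.1250, 0.3750]
t=1: π = [0.5000, 0.2917, 0.2083]
t=2: π = [0.5000, 0.2361, 0.2639]
t=3: π = [0.5000, 0.2546, 0.2454]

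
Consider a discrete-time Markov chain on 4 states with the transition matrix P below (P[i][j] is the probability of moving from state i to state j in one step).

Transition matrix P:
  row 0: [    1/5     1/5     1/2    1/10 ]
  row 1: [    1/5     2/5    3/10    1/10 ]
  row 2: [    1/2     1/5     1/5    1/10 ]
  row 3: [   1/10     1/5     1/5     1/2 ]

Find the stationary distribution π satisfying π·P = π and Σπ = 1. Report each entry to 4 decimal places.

π = [0.2756, 0.2500, 0.3077, 0.1667]

Balance equations π_j = Σ_i π_i·P[i][j]:
  π_0 = 1/5·π_0 + 1/5·π_1 + 1/2·π_2 + 1/10·π_3
  π_1 = 1/5·π_0 + 2/5·π_1 + 1/5·π_2 + 1/5·π_3
  π_2 = 1/2·π_0 + 3/10·π_1 + 1/5·π_2 + 1/5·π_3
  normalize: π_0 + π_1 + π_2 + π_3 = 1
Solving the linear system gives exactly π = [43/156, 1/4, 4/13, 1/6].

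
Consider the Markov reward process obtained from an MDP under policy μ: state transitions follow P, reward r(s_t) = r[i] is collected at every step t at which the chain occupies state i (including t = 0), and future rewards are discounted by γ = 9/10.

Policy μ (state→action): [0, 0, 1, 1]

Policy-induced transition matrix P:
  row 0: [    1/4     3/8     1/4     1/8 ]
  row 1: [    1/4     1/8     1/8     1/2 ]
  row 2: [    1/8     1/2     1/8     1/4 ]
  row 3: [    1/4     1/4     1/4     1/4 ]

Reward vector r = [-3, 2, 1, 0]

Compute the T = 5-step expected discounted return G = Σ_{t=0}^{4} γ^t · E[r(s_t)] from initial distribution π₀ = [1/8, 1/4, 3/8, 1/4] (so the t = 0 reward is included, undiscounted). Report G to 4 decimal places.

t=0: π = [0.1250, 0.2500, 0.3750, 0.2500], E[r] = 0.5000, γ^t·E[r] = 0.500000, running G = 0.500000
t=1: π = [0.2031, 0.3281, 0.1719, 0.2969], E[r] = 0.2188, γ^t·E[r] = 0.196875, running G = 0.696875
t=2: π = [0.2285, 0.2773, 0.1875, 0.3066], E[r] = 0.0566, γ^t·E[r] = 0.045879, running G = 0.742754
t=3: π = [0.2266, 0.2908, 0.1919, 0.2908], E[r] = 0.0938, γ^t·E[r] = 0.068344, running G = 0.811098
t=4: π = [0.2260, 0.2899, 0.1897, 0.2944], E[r] = 0.0915, γ^t·E[r] = 0.060048, running G = 0.871145

G = 0.8711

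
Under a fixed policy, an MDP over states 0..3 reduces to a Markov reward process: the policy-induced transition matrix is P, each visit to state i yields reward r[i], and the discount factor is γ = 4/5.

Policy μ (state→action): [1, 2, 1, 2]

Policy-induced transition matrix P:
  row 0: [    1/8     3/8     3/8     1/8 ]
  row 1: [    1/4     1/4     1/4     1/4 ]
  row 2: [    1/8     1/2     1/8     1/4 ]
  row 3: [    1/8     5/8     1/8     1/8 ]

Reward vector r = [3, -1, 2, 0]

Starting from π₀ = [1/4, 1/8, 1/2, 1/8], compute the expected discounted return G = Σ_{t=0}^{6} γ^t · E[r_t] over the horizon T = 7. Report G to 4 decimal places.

G = 3.1461

t=0: π = [0.2500, 0.1250, 0.5000, 0.1250], E[r] = 1.6250, γ^t·E[r] = 1.625000, running G = 1.625000
t=1: π = [0.1406, 0.4531, 0.2031, 0.2031], E[r] = 0.3750, γ^t·E[r] = 0.300000, running G = 1.925000
t=2: π = [0.1816, 0.3945, 0.2168, 0.2070], E[r] = 0.5840, γ^t·E[r] = 0.373750, running G = 2.298750
t=3: π = [0.1743, 0.4045, 0.2197, 0.2014], E[r] = 0.5579, γ^t·E[r] = 0.285625, running G = 2.584375
t=4: π = [0.1756, 0.4023, 0.2191, 0.2030], E[r] = 0.5627, γ^t·E[r] = 0.230500, running G = 2.814875
t=5: π = [0.1753, 0.4029, 0.2192, 0.2027], E[r] = 0.5613, γ^t·E[r] = 0.183934, running G = 2.998809
t=6: π = [0.1754, 0.4027, 0.2192, 0.2028], E[r] = 0.5617, γ^t·E[r] = 0.147254, running G = 3.146062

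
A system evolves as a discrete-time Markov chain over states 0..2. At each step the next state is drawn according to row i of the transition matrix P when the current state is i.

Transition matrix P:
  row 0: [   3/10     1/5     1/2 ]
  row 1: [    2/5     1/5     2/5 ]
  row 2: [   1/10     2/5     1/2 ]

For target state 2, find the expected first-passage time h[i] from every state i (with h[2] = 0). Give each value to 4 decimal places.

h = [2.0833, 2.2917, 0.0000]

First-step conditioning: h[2] = 0; for i ≠ 2, h[i] = 1 + Σ_k P[i][k]·h[k].
  h[0] = 1 + 3/10·h[0] + 1/5·h[1]
  h[1] = 1 + 2/5·h[0] + 1/5·h[1]
Solving the 2×2 linear system over states ≠ 2 gives exactly h = [25/12, 55/24, 0] (h[2] = 0 is the target).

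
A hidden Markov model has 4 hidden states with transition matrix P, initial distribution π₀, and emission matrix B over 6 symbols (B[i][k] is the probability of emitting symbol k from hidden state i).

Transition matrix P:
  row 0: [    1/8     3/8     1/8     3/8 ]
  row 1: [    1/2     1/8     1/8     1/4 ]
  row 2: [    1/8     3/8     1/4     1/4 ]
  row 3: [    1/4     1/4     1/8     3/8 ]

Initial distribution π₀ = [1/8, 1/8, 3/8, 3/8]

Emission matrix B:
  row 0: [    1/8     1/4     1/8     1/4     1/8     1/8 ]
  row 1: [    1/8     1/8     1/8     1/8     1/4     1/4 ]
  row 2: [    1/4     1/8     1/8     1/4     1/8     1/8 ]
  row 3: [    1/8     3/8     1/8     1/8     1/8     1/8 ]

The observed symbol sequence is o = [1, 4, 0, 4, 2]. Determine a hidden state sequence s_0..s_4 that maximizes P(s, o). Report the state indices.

t=0: δ = [3.125e-02, 1.562e-02, 4.688e-02, 1.406e-01]  (obs o_0=1)
t=1: δ = [4.395e-03, 8.789e-03, 2.197e-03, 6.592e-03]  ψ = [3, 3, 3, 3]  (obs o_1=4)
t=2: δ = [5.493e-04, 2.060e-04, 2.747e-04, 3.090e-04]  ψ = [1, 0, 1, 3]  (obs o_2=0)
t=3: δ = [1.287e-05, 5.150e-05, 8.583e-06, 2.575e-05]  ψ = [1, 0, 0, 0]  (obs o_3=4)
t=4: δ = [3.219e-06, 8.047e-07, 8.047e-07, 1.609e-06]  ψ = [1, 1, 1, 1]  (obs o_4=2)
backtrack: best end state = 0; path = [3, 1, 0, 1, 0]

path = [3, 1, 0, 1, 0]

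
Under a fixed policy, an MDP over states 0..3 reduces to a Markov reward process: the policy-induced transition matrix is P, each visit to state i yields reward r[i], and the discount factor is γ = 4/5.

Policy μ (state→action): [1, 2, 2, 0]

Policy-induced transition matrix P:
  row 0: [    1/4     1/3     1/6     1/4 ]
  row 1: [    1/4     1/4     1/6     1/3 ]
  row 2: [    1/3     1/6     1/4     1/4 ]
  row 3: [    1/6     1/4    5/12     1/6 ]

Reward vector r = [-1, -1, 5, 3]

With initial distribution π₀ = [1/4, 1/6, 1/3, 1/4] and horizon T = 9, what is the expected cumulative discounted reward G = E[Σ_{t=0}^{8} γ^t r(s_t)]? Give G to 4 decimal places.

G = 6.9997

t=0: π = [0.2500, 0.1667, 0.3333, 0.2500], E[r] = 2.0000, γ^t·E[r] = 2.000000, running G = 2.000000
t=1: π = [0.2569, 0.2431, 0.2569, 0.2431], E[r] = 1.5139, γ^t·E[r] = 1.211111, running G = 3.211111
t=2: π = [0.2512, 0.2500, 0.2488, 0.2500], E[r] = 1.4931, γ^t·E[r] = 0.955556, running G = 4.166667
t=3: π = [0.2499, 0.2502, 0.2499, 0.2500], E[r] = 1.4994, γ^t·E[r] = 0.767704, running G = 4.934370
t=4: π = [0.2500, 0.2500, 0.2500, 0.2500], E[r] = 1.5000, γ^t·E[r] = 0.614407, running G = 5.548777
t=5: π = [0.2500, 0.2500, 0.2500, 0.2500], E[r] = 1.5000, γ^t·E[r] = 0.491525, running G = 6.040302
t=6: π = [0.2500, 0.2500, 0.2500, 0.2500], E[r] = 1.5000, γ^t·E[r] = 0.393216, running G = 6.433518
t=7: π = [0.2500, 0.2500, 0.2500, 0.2500], E[r] = 1.5000, γ^t·E[r] = 0.314573, running G = 6.748091
t=8: π = [0.2500, 0.2500, 0.2500, 0.2500], E[r] = 1.5000, γ^t·E[r] = 0.251658, running G = 6.999749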